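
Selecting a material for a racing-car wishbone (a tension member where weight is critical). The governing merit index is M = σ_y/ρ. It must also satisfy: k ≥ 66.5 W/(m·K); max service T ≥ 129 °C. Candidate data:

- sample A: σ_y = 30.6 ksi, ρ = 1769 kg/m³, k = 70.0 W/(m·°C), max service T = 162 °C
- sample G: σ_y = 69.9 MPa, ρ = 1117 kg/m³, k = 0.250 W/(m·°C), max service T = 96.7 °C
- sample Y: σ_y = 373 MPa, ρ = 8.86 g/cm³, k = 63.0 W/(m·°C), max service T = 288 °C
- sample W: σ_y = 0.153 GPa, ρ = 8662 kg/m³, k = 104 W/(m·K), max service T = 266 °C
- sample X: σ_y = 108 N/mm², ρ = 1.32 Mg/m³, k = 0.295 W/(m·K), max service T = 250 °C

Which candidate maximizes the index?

Screen on constraints: k ≥ 66.5 W/(m·K); max service T ≥ 129 °C. Survivors: sample A, sample W.
In SI units:
  sample A: σ_y = 211.0 MPa, ρ = 1769 kg/m³
  sample W: σ_y = 153.0 MPa, ρ = 8662 kg/m³
  sample A: M = 119 kN·m/kg
  sample W: M = 17.7 kN·m/kg
Sample A has the largest M.

sample A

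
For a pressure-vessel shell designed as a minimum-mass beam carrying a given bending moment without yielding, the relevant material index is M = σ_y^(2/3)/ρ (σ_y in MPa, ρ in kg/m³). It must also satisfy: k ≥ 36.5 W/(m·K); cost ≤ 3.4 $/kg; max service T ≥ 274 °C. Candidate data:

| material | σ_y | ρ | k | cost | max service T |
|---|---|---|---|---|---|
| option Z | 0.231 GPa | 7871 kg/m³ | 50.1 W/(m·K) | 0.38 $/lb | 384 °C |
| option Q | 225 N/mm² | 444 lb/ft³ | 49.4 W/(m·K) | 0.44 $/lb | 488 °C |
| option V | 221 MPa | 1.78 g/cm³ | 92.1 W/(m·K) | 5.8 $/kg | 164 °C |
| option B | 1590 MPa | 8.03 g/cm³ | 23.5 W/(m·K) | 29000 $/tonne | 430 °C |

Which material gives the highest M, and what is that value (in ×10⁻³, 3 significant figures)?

Screen on constraints: k ≥ 36.5 W/(m·K); cost ≤ 3.4 $/kg; max service T ≥ 274 °C. Survivors: option Z, option Q.
Convert each candidate to consistent units, then evaluate M:
  option Z: σ_y = 231.0 MPa, ρ = 7871 kg/m³
  option Q: σ_y = 225.0 MPa, ρ = 7112 kg/m³
  option Q: M = 5.20×10⁻³
  option Z: M = 4.78×10⁻³
Option Q has the largest M.

option Q, M = 5.20×10⁻³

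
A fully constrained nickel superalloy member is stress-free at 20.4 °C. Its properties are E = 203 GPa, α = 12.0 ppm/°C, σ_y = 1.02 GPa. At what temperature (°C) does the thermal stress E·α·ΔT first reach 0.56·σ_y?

255 °C

σ_y = 1.02 GPa = 1020 MPa.
E·α·ΔT = 571.2 MPa ⇒ ΔT = 571.2 / (203.0×10³ × 12.0×10⁻⁶) = 234.5 K.
T = 20.4 + 234.5 = 254.9 °C.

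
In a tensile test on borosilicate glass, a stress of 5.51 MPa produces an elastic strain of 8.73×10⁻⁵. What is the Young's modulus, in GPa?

63.1 GPa

E = σ/ε = 5.51 MPa / 8.73×10⁻⁵ = 63120 MPa = 63.1 GPa.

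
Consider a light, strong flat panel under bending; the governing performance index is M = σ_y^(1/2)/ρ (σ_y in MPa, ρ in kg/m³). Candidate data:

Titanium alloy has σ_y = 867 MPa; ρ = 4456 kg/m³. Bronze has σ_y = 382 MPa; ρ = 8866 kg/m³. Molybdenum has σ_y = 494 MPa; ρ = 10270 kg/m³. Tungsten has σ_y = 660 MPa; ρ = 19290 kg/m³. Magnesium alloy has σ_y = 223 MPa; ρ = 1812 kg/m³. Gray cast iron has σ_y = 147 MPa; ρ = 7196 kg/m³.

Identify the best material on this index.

magnesium alloy

Evaluate M for each candidate:
  magnesium alloy: M = 8.24×10⁻³
  titanium alloy: M = 6.61×10⁻³
  bronze: M = 2.20×10⁻³
  molybdenum: M = 2.16×10⁻³
  gray cast iron: M = 1.68×10⁻³
  tungsten: M = 1.33×10⁻³
Magnesium alloy has the largest M.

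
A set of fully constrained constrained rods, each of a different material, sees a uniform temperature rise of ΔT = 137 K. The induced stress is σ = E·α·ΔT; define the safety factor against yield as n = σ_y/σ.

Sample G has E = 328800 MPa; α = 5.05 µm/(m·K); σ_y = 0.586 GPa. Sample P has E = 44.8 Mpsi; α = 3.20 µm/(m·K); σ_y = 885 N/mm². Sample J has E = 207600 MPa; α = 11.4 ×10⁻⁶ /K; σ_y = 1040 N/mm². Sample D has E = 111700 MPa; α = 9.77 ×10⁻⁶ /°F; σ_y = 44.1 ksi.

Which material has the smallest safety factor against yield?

sample D

Per material, after unit conversion:
  sample G: E = 328.8, α = 5.05, σ_y = 586.0 → σ = 227 MPa, n = 2.58
  sample P: E = 308.9, α = 3.20, σ_y = 885.0 → σ = 135 MPa, n = 6.54
  sample J: E = 207.6, α = 11.4, σ_y = 1040 → σ = 324 MPa, n = 3.21
  sample D: E = 111.7, α = 17.6, σ_y = 304.1 → σ = 269 MPa, n = 1.13
The minimum is sample D at n = 1.13.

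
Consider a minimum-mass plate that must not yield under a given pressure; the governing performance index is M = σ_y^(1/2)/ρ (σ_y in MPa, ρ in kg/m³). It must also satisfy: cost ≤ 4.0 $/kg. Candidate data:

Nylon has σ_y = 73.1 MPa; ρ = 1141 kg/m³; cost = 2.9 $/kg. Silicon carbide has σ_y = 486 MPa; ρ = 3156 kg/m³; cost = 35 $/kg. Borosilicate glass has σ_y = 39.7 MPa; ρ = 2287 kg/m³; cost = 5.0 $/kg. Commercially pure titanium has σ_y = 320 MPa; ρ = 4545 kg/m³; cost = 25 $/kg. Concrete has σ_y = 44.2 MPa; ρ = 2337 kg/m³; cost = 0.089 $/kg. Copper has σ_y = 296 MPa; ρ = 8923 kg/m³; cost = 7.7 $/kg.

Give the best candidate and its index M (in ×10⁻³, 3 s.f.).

Screen on constraints: cost ≤ 4.0 $/kg. Survivors: nylon, concrete.
Evaluate M for each candidate:
  nylon: M = 7.49×10⁻³
  concrete: M = 2.84×10⁻³
Nylon has the largest M.

nylon, M = 7.49×10⁻³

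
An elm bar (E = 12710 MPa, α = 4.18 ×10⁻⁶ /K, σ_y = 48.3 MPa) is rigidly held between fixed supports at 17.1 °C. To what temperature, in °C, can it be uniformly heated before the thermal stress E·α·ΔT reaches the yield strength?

926 °C

E = 12710 MPa = 12.71 GPa.
E·α·ΔT = 48.30 MPa ⇒ ΔT = 48.30 / (12.71×10³ × 4.18×10⁻⁶) = 909.1 K.
T = 17.1 + 909.1 = 926.2 °C.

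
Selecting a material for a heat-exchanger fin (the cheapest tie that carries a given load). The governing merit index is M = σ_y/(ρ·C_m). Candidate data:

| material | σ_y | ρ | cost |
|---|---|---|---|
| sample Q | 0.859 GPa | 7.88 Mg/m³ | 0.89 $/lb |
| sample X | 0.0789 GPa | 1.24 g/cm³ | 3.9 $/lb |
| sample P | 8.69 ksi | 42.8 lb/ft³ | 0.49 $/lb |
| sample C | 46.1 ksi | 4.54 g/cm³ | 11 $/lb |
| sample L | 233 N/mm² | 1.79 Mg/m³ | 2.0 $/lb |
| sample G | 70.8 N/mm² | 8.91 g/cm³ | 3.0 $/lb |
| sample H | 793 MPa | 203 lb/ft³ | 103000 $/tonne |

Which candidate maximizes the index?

Normalizing units and computing the index:
  sample Q: σ_y = 859.0 MPa, ρ = 7880 kg/m³, cost = 1.962 $/kg
  sample X: σ_y = 78.90 MPa, ρ = 1240 kg/m³, cost = 8.598 $/kg
  sample P: σ_y = 59.92 MPa, ρ = 685.6 kg/m³, cost = 1.080 $/kg
  sample C: σ_y = 317.8 MPa, ρ = 4540 kg/m³, cost = 24.25 $/kg
  sample L: σ_y = 233.0 MPa, ρ = 1790 kg/m³, cost = 4.409 $/kg
  sample G: σ_y = 70.80 MPa, ρ = 8910 kg/m³, cost = 6.614 $/kg
  sample H: σ_y = 793.0 MPa, ρ = 3252 kg/m³, cost = 103.0 $/kg
  sample P: M = 80.9 kN·m per $
  sample Q: M = 55.6 kN·m per $
  sample L: M = 29.5 kN·m per $
  sample X: M = 7.40 kN·m per $
  sample C: M = 2.89 kN·m per $
  sample H: M = 2.37 kN·m per $
  sample G: M = 1.20 kN·m per $
The maximum is for sample P.

sample P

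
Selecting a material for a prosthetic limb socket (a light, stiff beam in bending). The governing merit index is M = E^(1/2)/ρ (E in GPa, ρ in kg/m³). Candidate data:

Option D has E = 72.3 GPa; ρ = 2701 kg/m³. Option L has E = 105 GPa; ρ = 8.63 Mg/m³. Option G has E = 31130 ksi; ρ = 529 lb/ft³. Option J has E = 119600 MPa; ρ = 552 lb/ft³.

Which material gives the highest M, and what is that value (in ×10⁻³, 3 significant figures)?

After converting to SI:
  option D: E = 72.30 GPa, ρ = 2701 kg/m³
  option L: E = 105.0 GPa, ρ = 8630 kg/m³
  option G: E = 214.6 GPa, ρ = 8474 kg/m³
  option J: E = 119.6 GPa, ρ = 8842 kg/m³
  option D: M = 3.15×10⁻³
  option G: M = 1.73×10⁻³
  option J: M = 1.24×10⁻³
  option L: M = 1.19×10⁻³
Option D ranks first.

option D, M = 3.15×10⁻³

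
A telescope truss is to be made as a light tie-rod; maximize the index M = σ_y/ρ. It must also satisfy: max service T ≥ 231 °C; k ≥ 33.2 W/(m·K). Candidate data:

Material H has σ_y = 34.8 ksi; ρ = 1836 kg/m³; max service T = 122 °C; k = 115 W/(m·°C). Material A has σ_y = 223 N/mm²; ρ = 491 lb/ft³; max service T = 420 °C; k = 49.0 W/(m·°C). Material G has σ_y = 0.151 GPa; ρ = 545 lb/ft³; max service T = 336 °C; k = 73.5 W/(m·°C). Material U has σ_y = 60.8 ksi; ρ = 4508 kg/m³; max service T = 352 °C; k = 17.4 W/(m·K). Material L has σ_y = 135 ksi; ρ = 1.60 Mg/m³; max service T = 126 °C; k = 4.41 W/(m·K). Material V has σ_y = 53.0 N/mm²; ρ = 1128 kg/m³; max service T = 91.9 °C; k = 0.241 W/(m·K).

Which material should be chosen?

Screen on constraints: max service T ≥ 231 °C; k ≥ 33.2 W/(m·K). Survivors: material A, material G.
Putting every candidate on a common basis:
  material A: σ_y = 223.0 MPa, ρ = 7865 kg/m³
  material G: σ_y = 151.0 MPa, ρ = 8730 kg/m³
  material A: M = 28.4 kN·m/kg
  material G: M = 17.3 kN·m/kg
Highest index: material A.

material A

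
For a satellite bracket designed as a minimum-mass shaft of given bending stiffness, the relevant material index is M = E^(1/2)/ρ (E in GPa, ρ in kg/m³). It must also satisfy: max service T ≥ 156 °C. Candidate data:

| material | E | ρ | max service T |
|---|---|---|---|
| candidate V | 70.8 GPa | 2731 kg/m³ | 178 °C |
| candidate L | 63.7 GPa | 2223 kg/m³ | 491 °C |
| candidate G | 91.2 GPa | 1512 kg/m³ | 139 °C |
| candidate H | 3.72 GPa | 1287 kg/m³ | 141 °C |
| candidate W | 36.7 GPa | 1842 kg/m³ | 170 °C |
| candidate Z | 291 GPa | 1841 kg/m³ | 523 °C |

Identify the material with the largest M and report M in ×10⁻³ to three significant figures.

Screen on constraints: max service T ≥ 156 °C. Survivors: candidate V, candidate L, candidate W, candidate Z.
Computing M directly (units already consistent):
  candidate Z: M = 9.27×10⁻³
  candidate L: M = 3.59×10⁻³
  candidate W: M = 3.29×10⁻³
  candidate V: M = 3.08×10⁻³
Highest index: candidate Z.

candidate Z, M = 9.27×10⁻³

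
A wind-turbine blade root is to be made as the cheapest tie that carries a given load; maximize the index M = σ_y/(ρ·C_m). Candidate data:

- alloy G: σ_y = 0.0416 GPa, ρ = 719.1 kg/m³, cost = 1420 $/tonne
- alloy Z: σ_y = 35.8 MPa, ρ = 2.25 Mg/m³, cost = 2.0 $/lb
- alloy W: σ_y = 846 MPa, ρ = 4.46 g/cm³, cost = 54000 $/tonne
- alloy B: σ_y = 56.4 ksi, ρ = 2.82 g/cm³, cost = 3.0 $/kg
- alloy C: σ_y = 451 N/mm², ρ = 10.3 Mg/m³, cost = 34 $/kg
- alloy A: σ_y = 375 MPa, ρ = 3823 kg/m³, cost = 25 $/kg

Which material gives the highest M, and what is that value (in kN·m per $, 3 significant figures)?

alloy B, M = 46.0 kN·m per $

Putting every candidate on a common basis:
  alloy G: σ_y = 41.60 MPa, ρ = 719.1 kg/m³, cost = 1.420 $/kg
  alloy Z: σ_y = 35.80 MPa, ρ = 2250 kg/m³, cost = 4.409 $/kg
  alloy W: σ_y = 846.0 MPa, ρ = 4460 kg/m³, cost = 54.00 $/kg
  alloy B: σ_y = 388.9 MPa, ρ = 2820 kg/m³, cost = 3.000 $/kg
  alloy C: σ_y = 451.0 MPa, ρ = 10300 kg/m³, cost = 34.00 $/kg
  alloy A: σ_y = 375.0 MPa, ρ = 3823 kg/m³, cost = 25.00 $/kg
  alloy B: M = 46.0 kN·m per $
  alloy G: M = 40.7 kN·m per $
  alloy A: M = 3.92 kN·m per $
  alloy Z: M = 3.61 kN·m per $
  alloy W: M = 3.51 kN·m per $
  alloy C: M = 1.29 kN·m per $
Alloy B ranks first.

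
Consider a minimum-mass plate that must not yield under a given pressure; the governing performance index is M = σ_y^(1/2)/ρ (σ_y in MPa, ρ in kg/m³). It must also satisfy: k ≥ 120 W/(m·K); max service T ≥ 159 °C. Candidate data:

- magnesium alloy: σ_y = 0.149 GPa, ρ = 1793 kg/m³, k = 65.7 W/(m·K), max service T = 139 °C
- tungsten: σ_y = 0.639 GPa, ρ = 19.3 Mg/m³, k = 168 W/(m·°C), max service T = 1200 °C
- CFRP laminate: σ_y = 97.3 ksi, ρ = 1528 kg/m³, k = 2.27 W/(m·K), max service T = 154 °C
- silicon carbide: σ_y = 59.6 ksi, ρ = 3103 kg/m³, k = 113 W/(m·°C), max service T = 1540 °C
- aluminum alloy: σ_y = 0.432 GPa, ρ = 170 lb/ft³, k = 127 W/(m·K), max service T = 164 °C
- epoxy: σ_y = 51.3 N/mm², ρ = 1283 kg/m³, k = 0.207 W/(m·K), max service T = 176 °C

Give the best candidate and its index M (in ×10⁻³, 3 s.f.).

aluminum alloy, M = 7.63×10⁻³

Screen on constraints: k ≥ 120 W/(m·K); max service T ≥ 159 °C. Survivors: tungsten, aluminum alloy.
Putting every candidate on a common basis:
  tungsten: σ_y = 639.0 MPa, ρ = 19300 kg/m³
  aluminum alloy: σ_y = 432.0 MPa, ρ = 2723 kg/m³
  aluminum alloy: M = 7.63×10⁻³
  tungsten: M = 1.31×10⁻³
Aluminum alloy ranks first.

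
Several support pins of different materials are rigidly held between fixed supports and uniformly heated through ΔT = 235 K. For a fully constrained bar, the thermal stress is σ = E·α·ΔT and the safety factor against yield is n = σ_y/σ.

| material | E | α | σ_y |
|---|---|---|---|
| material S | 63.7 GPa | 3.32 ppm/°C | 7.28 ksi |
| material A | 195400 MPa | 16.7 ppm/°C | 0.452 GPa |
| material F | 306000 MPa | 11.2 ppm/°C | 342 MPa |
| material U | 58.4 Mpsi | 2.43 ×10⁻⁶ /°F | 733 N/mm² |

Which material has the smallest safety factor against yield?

material F

With everything in SI (GPa, ×10⁻⁶/K, MPa):
  material S: E = 63.70, α = 3.32, σ_y = 50.19 → σ = 49.7 MPa, n = 1.01
  material A: E = 195.4, α = 16.7, σ_y = 452.0 → σ = 767 MPa, n = 0.589
  material F: E = 306.0, α = 11.2, σ_y = 342.0 → σ = 805 MPa, n = 0.425
  material U: E = 402.7, α = 4.37, σ_y = 733.0 → σ = 414 MPa, n = 1.77
Material F has the lowest safety factor, n = 0.425.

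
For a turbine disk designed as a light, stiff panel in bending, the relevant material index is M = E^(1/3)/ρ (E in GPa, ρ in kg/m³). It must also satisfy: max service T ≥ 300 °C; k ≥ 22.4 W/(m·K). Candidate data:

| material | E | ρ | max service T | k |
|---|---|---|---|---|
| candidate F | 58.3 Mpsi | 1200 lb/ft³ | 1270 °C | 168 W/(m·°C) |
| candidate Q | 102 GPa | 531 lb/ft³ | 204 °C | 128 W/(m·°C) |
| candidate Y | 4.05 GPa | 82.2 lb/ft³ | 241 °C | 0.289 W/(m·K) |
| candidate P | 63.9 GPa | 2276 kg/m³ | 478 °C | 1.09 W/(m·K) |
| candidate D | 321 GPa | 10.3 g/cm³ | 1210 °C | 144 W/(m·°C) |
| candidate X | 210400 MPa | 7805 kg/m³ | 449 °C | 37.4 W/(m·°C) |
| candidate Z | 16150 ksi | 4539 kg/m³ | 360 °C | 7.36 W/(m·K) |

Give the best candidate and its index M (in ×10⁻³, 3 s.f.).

Screen on constraints: max service T ≥ 300 °C; k ≥ 22.4 W/(m·K). Survivors: candidate F, candidate D, candidate X.
Convert each candidate to consistent units, then evaluate M:
  candidate F: E = 402.0 GPa, ρ = 19220 kg/m³
  candidate D: E = 321.0 GPa, ρ = 10300 kg/m³
  candidate X: E = 210.4 GPa, ρ = 7805 kg/m³
  candidate X: M = 0.762×10⁻³
  candidate D: M = 0.665×10⁻³
  candidate F: M = 0.384×10⁻³
Candidate X has the largest M.

candidate X, M = 0.762×10⁻³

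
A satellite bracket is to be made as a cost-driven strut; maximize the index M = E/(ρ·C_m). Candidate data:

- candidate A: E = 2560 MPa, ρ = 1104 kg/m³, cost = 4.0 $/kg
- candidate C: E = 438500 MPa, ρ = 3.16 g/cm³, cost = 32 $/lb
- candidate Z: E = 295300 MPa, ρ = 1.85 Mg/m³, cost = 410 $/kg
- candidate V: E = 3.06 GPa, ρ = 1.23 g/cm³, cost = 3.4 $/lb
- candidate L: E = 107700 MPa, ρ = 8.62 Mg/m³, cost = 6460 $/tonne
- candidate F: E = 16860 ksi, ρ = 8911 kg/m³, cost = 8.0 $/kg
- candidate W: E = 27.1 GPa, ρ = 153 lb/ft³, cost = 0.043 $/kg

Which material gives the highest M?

Convert each candidate to consistent units, then evaluate M:
  candidate A: E = 2.560 GPa, ρ = 1104 kg/m³, cost = 4.000 $/kg
  candidate C: E = 438.5 GPa, ρ = 3160 kg/m³, cost = 70.55 $/kg
  candidate Z: E = 295.3 GPa, ρ = 1850 kg/m³, cost = 410.0 $/kg
  candidate V: E = 3.060 GPa, ρ = 1230 kg/m³, cost = 7.496 $/kg
  candidate L: E = 107.7 GPa, ρ = 8620 kg/m³, cost = 6.460 $/kg
  candidate F: E = 116.2 GPa, ρ = 8911 kg/m³, cost = 8.000 $/kg
  candidate W: E = 27.10 GPa, ρ = 2451 kg/m³, cost = 0.04300 $/kg
  candidate W: M = 257 MN·m per $
  candidate C: M = 1.97 MN·m per $
  candidate L: M = 1.93 MN·m per $
  candidate F: M = 1.63 MN·m per $
  candidate A: M = 0.580 MN·m per $
  candidate Z: M = 0.389 MN·m per $
  candidate V: M = 0.332 MN·m per $
Highest index: candidate W.

candidate W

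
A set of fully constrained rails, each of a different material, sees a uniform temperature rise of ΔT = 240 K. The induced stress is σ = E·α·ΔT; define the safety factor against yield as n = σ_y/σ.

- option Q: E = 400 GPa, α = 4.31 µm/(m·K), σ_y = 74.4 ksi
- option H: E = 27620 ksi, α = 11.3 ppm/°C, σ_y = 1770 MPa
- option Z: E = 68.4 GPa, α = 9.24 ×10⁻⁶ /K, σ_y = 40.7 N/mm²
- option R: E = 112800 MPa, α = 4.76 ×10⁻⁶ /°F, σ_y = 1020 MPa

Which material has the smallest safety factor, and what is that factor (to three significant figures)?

option Z, n = 0.268

Per material, after unit conversion:
  option Q: E = 400.0, α = 4.31, σ_y = 513.0 → σ = 414 MPa, n = 1.24
  option H: E = 190.4, α = 11.3, σ_y = 1770 → σ = 516 MPa, n = 3.43
  option Z: E = 68.40, α = 9.24, σ_y = 40.70 → σ = 152 MPa, n = 0.268
  option R: E = 112.8, α = 8.57, σ_y = 1020 → σ = 232 MPa, n = 4.40
The minimum is option Z at n = 0.268.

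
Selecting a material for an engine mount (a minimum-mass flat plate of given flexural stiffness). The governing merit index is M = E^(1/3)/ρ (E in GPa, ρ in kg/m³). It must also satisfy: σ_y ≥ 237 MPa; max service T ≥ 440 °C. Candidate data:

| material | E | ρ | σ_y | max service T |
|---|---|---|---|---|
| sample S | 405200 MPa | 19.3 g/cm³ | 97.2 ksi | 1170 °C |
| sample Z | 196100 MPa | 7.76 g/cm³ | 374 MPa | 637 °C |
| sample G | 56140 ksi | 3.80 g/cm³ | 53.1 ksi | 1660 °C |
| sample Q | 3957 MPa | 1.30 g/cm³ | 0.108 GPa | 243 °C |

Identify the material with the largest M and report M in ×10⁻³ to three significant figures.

sample G, M = 1.92×10⁻³

Screen on constraints: σ_y ≥ 237 MPa; max service T ≥ 440 °C. Survivors: sample S, sample Z, sample G.
Convert each candidate to consistent units, then evaluate M:
  sample S: E = 405.2 GPa, ρ = 19300 kg/m³
  sample Z: E = 196.1 GPa, ρ = 7760 kg/m³
  sample G: E = 387.1 GPa, ρ = 3800 kg/m³
  sample G: M = 1.92×10⁻³
  sample Z: M = 0.749×10⁻³
  sample S: M = 0.383×10⁻³
Sample G ranks first.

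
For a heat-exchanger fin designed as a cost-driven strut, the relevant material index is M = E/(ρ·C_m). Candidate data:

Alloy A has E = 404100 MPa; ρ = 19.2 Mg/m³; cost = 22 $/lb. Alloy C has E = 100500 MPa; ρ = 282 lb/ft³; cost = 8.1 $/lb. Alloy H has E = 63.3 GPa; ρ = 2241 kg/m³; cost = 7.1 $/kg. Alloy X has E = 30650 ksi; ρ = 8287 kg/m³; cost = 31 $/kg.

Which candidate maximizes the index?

alloy H

Putting every candidate on a common basis:
  alloy A: E = 404.1 GPa, ρ = 19200 kg/m³, cost = 48.50 $/kg
  alloy C: E = 100.5 GPa, ρ = 4517 kg/m³, cost = 17.86 $/kg
  alloy H: E = 63.30 GPa, ρ = 2241 kg/m³, cost = 7.100 $/kg
  alloy X: E = 211.3 GPa, ρ = 8287 kg/m³, cost = 31.00 $/kg
  alloy H: M = 3.98 MN·m per $
  alloy C: M = 1.25 MN·m per $
  alloy X: M = 0.823 MN·m per $
  alloy A: M = 0.434 MN·m per $
The maximum is for alloy H.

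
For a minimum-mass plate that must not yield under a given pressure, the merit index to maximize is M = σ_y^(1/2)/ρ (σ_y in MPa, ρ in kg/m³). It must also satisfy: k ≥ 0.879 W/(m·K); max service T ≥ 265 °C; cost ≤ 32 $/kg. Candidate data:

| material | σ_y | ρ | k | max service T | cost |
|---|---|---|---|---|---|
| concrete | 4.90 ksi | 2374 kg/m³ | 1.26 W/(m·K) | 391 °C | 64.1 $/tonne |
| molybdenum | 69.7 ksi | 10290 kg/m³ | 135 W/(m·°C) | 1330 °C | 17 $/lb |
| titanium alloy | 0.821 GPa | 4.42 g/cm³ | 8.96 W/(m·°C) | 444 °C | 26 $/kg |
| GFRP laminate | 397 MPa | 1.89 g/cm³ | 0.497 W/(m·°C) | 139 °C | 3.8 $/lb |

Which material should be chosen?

titanium alloy

Screen on constraints: k ≥ 0.879 W/(m·K); max service T ≥ 265 °C; cost ≤ 32 $/kg. Survivors: concrete, titanium alloy.
In SI units:
  concrete: σ_y = 33.78 MPa, ρ = 2374 kg/m³
  titanium alloy: σ_y = 821.0 MPa, ρ = 4420 kg/m³
  titanium alloy: M = 6.48×10⁻³
  concrete: M = 2.45×10⁻³
Highest index: titanium alloy.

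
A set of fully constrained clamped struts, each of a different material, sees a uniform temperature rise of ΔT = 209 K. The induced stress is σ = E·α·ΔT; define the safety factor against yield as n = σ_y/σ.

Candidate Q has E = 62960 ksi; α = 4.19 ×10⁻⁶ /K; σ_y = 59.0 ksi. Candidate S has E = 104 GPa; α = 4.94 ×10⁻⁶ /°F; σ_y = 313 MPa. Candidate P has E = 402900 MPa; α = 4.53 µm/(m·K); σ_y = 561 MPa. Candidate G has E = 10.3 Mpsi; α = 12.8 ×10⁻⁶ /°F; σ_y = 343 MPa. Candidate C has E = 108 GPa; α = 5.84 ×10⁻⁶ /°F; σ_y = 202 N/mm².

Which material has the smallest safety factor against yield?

Per material, after unit conversion:
  candidate Q: E = 434.1, α = 4.19, σ_y = 406.8 → σ = 380 MPa, n = 1.07
  candidate S: E = 104.0, α = 8.89, σ_y = 313.0 → σ = 193 MPa, n = 1.62
  candidate P: E = 402.9, α = 4.53, σ_y = 561.0 → σ = 381 MPa, n = 1.47
  candidate G: E = 71.02, α = 23.0, σ_y = 343.0 → σ = 342 MPa, n = 1.00
  candidate C: E = 108.0, α = 10.5, σ_y = 202.0 → σ = 237 MPa, n = 0.851
Smallest n: candidate C with n = 0.851.

candidate C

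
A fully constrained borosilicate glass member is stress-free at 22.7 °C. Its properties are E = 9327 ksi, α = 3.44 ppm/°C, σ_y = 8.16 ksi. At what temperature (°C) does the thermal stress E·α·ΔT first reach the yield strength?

277 °C

E = 9327 ksi = 64.31 GPa.
σ_y = 8.16 ksi = 56.26 MPa.
E·α·ΔT = 56.26 MPa ⇒ ΔT = 56.26 / (64.31×10³ × 3.44×10⁻⁶) = 254.3 K.
T = 22.7 + 254.3 = 277.0 °C.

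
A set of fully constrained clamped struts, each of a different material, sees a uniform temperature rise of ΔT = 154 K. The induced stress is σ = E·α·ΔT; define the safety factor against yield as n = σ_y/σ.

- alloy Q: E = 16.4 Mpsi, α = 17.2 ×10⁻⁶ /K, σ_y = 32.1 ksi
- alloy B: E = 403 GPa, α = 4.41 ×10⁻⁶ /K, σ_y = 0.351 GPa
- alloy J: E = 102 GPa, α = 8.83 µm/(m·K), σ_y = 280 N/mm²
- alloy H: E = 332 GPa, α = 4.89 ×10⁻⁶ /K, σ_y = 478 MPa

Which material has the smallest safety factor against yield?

Converting E to GPa, α to ×10⁻⁶/K, σ_y to MPa, then σ and n for each:
  alloy Q: E = 113.1, α = 17.2, σ_y = 221.3 → σ = 300 MPa, n = 0.739
  alloy B: E = 403.0, α = 4.41, σ_y = 351.0 → σ = 274 MPa, n = 1.28
  alloy J: E = 102.0, α = 8.83, σ_y = 280.0 → σ = 139 MPa, n = 2.02
  alloy H: E = 332.0, α = 4.89, σ_y = 478.0 → σ = 250 MPa, n = 1.91
Alloy Q has the lowest safety factor, n = 0.739.

alloy Q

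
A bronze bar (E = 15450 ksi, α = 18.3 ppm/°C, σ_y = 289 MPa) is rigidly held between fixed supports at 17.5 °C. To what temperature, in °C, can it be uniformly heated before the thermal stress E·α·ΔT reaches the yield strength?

166 °C

E = 15450 ksi = 106.5 GPa.
E·α·ΔT = 289.0 MPa ⇒ ΔT = 289.0 / (106.5×10³ × 18.3×10⁻⁶) = 148.3 K.
T = 17.5 + 148.3 = 165.8 °C.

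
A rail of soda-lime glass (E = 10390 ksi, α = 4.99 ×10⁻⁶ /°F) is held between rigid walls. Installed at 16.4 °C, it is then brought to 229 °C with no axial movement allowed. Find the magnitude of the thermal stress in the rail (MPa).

E = 10390 ksi = 71.64 GPa.
α = 4.99×10⁻⁶/°F × 9/5 = 8.98×10⁻⁶/K.
ΔT = 212.6 K. Constrained thermal stress σ = E·α·ΔT = 71.64×10³ MPa × 8.98×10⁻⁶ × 212.6 = 137 MPa (compressive).

137 MPa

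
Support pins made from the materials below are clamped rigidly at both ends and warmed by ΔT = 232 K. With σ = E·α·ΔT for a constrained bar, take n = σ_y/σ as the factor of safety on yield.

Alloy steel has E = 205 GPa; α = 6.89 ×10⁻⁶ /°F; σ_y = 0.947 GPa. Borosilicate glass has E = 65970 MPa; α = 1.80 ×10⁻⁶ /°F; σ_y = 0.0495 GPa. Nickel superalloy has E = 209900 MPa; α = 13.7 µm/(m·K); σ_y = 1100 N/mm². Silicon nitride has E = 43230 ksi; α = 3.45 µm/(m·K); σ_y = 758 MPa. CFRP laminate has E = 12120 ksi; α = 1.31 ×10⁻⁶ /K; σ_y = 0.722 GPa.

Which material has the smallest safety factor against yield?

With everything in SI (GPa, ×10⁻⁶/K, MPa):
  alloy steel: E = 205.0, α = 12.4, σ_y = 947.0 → σ = 590 MPa, n = 1.61
  borosilicate glass: E = 65.97, α = 3.24, σ_y = 49.50 → σ = 49.6 MPa, n = 0.998
  nickel superalloy: E = 209.9, α = 13.7, σ_y = 1100 → σ = 667 MPa, n = 1.65
  silicon nitride: E = 298.1, α = 3.45, σ_y = 758.0 → σ = 239 MPa, n = 3.18
  CFRP laminate: E = 83.56, α = 1.31, σ_y = 722.0 → σ = 25.4 MPa, n = 28.4
Smallest n: borosilicate glass with n = 0.998.

borosilicate glass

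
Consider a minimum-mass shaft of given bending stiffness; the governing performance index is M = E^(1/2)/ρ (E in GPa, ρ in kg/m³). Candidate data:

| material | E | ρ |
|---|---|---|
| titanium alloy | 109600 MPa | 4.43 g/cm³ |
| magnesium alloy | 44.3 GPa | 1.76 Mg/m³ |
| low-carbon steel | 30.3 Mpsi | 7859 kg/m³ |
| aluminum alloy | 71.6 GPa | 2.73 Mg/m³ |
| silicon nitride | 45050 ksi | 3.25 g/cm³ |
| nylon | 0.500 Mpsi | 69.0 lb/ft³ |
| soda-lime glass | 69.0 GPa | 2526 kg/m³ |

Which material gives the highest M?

silicon nitride

After converting to SI:
  titanium alloy: E = 109.6 GPa, ρ = 4430 kg/m³
  magnesium alloy: E = 44.30 GPa, ρ = 1760 kg/m³
  low-carbon steel: E = 208.9 GPa, ρ = 7859 kg/m³
  aluminum alloy: E = 71.60 GPa, ρ = 2730 kg/m³
  silicon nitride: E = 310.6 GPa, ρ = 3250 kg/m³
  nylon: E = 3.447 GPa, ρ = 1105 kg/m³
  soda-lime glass: E = 69.00 GPa, ρ = 2526 kg/m³
  silicon nitride: M = 5.42×10⁻³
  magnesium alloy: M = 3.78×10⁻³
  soda-lime glass: M = 3.29×10⁻³
  aluminum alloy: M = 3.10×10⁻³
  titanium alloy: M = 2.36×10⁻³
  low-carbon steel: M = 1.84×10⁻³
  nylon: M = 1.68×10⁻³
The maximum is for silicon nitride.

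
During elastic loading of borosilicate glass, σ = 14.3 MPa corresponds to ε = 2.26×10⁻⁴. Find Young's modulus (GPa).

E = σ/ε = 14.3 MPa / 2.26×10⁻⁴ = 63270 MPa = 63.3 GPa.

63.3 GPa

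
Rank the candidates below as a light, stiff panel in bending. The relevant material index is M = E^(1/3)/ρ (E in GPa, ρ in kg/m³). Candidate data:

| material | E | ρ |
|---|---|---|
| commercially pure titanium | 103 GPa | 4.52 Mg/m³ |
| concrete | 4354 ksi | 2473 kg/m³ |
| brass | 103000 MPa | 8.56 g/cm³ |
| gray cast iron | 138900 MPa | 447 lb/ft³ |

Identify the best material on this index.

Putting every candidate on a common basis:
  commercially pure titanium: E = 103.0 GPa, ρ = 4520 kg/m³
  concrete: E = 30.02 GPa, ρ = 2473 kg/m³
  brass: E = 103.0 GPa, ρ = 8560 kg/m³
  gray cast iron: E = 138.9 GPa, ρ = 7160 kg/m³
  concrete: M = 1.26×10⁻³
  commercially pure titanium: M = 1.04×10⁻³
  gray cast iron: M = 0.723×10⁻³
  brass: M = 0.548×10⁻³
Highest index: concrete.

concrete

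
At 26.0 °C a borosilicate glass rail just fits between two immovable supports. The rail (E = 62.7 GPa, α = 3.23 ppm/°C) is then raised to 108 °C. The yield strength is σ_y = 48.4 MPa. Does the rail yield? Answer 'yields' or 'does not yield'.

does not yield

ΔT = 82.00 K. Constrained thermal stress σ = E·α·ΔT = 62.70×10³ MPa × 3.23×10⁻⁶ × 82.00 = 16.6 MPa (compressive).
Compare to σ_y = 48.4 MPa: σ < σ_y, so it does not yield.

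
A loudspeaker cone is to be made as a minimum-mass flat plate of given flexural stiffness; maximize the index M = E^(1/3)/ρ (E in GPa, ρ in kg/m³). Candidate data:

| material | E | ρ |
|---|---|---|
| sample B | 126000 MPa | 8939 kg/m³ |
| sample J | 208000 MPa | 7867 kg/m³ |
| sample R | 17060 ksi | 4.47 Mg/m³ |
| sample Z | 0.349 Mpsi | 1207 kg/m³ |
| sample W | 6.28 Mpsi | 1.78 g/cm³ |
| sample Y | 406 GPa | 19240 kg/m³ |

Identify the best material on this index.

sample W

Convert each candidate to consistent units, then evaluate M:
  sample B: E = 126.0 GPa, ρ = 8939 kg/m³
  sample J: E = 208.0 GPa, ρ = 7867 kg/m³
  sample R: E = 117.6 GPa, ρ = 4470 kg/m³
  sample Z: E = 2.406 GPa, ρ = 1207 kg/m³
  sample W: E = 43.30 GPa, ρ = 1780 kg/m³
  sample Y: E = 406.0 GPa, ρ = 19240 kg/m³
  sample W: M = 1.97×10⁻³
  sample Z: M = 1.11×10⁻³
  sample R: M = 1.10×10⁻³
  sample J: M = 0.753×10⁻³
  sample B: M = 0.561×10⁻³
  sample Y: M = 0.385×10⁻³
Highest index: sample W.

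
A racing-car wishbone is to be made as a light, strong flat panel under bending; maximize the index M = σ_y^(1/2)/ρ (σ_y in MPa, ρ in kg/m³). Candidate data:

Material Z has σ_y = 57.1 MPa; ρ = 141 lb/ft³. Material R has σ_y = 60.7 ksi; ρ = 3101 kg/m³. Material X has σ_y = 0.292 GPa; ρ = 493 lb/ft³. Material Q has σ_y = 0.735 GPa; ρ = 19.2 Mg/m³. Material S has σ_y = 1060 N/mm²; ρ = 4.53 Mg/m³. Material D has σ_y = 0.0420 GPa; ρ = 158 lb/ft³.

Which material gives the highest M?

Convert each candidate to consistent units, then evaluate M:
  material Z: σ_y = 57.10 MPa, ρ = 2259 kg/m³
  material R: σ_y = 418.5 MPa, ρ = 3101 kg/m³
  material X: σ_y = 292.0 MPa, ρ = 7897 kg/m³
  material Q: σ_y = 735.0 MPa, ρ = 19200 kg/m³
  material S: σ_y = 1060 MPa, ρ = 4530 kg/m³
  material D: σ_y = 42.00 MPa, ρ = 2531 kg/m³
  material S: M = 7.19×10⁻³
  material R: M = 6.60×10⁻³
  material Z: M = 3.35×10⁻³
  material D: M = 2.56×10⁻³
  material X: M = 2.16×10⁻³
  material Q: M = 1.41×10⁻³
Material S ranks first.

material S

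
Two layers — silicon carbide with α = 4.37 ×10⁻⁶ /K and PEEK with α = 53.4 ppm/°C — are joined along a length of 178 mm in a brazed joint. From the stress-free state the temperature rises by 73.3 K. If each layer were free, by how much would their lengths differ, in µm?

Δα = |4.37 − 53.4|×10⁻⁶/K = 49.0×10⁻⁶/K.
ΔL_mismatch = Δα·L·ΔT = 49.0×10⁻⁶ × 178.0 mm × 73.3 K = 640 µm.

640 µm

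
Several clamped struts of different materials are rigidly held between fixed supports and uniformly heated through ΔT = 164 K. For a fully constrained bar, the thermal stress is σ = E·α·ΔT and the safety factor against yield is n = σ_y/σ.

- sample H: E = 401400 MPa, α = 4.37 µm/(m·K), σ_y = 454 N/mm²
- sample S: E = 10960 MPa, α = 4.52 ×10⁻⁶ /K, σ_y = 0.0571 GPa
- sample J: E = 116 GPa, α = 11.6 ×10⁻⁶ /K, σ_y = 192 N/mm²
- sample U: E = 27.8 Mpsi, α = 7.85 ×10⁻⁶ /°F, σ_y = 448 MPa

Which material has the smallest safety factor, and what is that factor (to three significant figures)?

sample J, n = 0.870

With everything in SI (GPa, ×10⁻⁶/K, MPa):
  sample H: E = 401.4, α = 4.37, σ_y = 454.0 → σ = 288 MPa, n = 1.58
  sample S: E = 10.96, α = 4.52, σ_y = 57.10 → σ = 8.12 MPa, n = 7.03
  sample J: E = 116.0, α = 11.6, σ_y = 192.0 → σ = 221 MPa, n = 0.870
  sample U: E = 191.7, α = 14.1, σ_y = 448.0 → σ = 444 MPa, n = 1.01
Smallest n: sample J with n = 0.870.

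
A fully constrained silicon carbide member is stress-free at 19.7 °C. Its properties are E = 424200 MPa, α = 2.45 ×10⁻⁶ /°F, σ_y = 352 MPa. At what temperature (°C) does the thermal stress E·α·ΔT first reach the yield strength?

E = 424200 MPa = 424.2 GPa.
α = 2.45×10⁻⁶/°F × 9/5 = 4.41×10⁻⁶/K.
E·α·ΔT = 352.0 MPa ⇒ ΔT = 352.0 / (424.2×10³ × 4.41×10⁻⁶) = 188.2 K.
T = 19.7 + 188.2 = 207.9 °C.

208 °C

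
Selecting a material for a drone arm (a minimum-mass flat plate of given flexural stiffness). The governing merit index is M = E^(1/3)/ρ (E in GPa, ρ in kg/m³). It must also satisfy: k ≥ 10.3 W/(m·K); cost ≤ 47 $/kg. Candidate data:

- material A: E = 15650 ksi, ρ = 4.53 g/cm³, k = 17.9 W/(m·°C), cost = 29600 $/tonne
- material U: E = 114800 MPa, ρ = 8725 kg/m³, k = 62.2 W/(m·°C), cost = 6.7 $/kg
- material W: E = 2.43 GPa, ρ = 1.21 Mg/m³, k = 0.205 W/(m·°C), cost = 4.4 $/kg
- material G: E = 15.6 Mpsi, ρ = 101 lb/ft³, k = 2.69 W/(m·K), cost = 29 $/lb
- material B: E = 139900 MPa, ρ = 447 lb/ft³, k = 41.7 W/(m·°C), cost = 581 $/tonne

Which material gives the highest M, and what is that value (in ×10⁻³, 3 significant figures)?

Screen on constraints: k ≥ 10.3 W/(m·K); cost ≤ 47 $/kg. Survivors: material A, material U, material B.
Normalizing units and computing the index:
  material A: E = 107.9 GPa, ρ = 4530 kg/m³
  material U: E = 114.8 GPa, ρ = 8725 kg/m³
  material B: E = 139.9 GPa, ρ = 7160 kg/m³
  material A: M = 1.05×10⁻³
  material B: M = 0.725×10⁻³
  material U: M = 0.557×10⁻³
The maximum is for material A.

material A, M = 1.05×10⁻³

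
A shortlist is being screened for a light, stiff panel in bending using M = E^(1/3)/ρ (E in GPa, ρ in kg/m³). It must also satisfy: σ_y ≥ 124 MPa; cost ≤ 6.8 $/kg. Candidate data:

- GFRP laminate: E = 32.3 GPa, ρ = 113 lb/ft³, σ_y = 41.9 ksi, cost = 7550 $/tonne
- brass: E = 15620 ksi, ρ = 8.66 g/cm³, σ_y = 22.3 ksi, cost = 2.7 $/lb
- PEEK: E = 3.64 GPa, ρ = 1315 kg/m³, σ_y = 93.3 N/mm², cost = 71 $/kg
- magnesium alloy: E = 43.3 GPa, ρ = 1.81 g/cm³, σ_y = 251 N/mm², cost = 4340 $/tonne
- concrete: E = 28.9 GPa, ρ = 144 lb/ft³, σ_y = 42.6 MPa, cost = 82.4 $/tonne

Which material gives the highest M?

Screen on constraints: σ_y ≥ 124 MPa; cost ≤ 6.8 $/kg. Survivors: brass, magnesium alloy.
After converting to SI:
  brass: E = 107.7 GPa, ρ = 8660 kg/m³
  magnesium alloy: E = 43.30 GPa, ρ = 1810 kg/m³
  magnesium alloy: M = 1.94×10⁻³
  brass: M = 0.549×10⁻³
Magnesium alloy ranks first.

magnesium alloy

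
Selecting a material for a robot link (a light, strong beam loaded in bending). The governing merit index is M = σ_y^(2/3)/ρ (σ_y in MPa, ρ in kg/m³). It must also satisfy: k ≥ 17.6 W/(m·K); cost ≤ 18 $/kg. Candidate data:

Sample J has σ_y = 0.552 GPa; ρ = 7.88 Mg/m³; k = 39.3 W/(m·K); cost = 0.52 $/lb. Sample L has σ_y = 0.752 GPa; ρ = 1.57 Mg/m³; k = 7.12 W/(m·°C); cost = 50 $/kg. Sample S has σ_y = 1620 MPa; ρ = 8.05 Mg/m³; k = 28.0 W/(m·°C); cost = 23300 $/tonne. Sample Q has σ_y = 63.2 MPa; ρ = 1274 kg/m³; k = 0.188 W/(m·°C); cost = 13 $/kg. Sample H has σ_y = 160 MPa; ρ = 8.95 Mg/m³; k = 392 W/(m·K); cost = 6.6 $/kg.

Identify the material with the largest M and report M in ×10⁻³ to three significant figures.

Screen on constraints: k ≥ 17.6 W/(m·K); cost ≤ 18 $/kg. Survivors: sample J, sample H.
In SI units:
  sample J: σ_y = 552.0 MPa, ρ = 7880 kg/m³
  sample H: σ_y = 160.0 MPa, ρ = 8950 kg/m³
  sample J: M = 8.54×10⁻³
  sample H: M = 3.29×10⁻³
Sample J ranks first.

sample J, M = 8.54×10⁻³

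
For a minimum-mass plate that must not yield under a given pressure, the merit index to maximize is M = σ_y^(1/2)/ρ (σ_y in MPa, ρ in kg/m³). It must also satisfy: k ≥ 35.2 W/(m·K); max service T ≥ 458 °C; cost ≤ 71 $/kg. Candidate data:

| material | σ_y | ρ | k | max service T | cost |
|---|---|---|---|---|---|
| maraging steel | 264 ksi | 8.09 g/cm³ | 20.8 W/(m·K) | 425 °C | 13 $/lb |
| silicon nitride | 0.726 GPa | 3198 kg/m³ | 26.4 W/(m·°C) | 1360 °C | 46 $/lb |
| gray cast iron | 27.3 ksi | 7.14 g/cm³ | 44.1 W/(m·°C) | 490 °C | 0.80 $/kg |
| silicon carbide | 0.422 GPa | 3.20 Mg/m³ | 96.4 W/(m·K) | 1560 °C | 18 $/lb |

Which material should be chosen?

Screen on constraints: k ≥ 35.2 W/(m·K); max service T ≥ 458 °C; cost ≤ 71 $/kg. Survivors: gray cast iron, silicon carbide.
Normalizing units and computing the index:
  gray cast iron: σ_y = 188.2 MPa, ρ = 7140 kg/m³
  silicon carbide: σ_y = 422.0 MPa, ρ = 3200 kg/m³
  silicon carbide: M = 6.42×10⁻³
  gray cast iron: M = 1.92×10⁻³
Highest index: silicon carbide.

silicon carbide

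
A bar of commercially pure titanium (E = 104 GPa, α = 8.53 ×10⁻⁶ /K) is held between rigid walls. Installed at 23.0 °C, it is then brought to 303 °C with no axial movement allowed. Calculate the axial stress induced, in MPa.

ΔT = 280.0 K. Constrained thermal stress σ = E·α·ΔT = 104.0×10³ MPa × 8.53×10⁻⁶ × 280.0 = 248 MPa (compressive).

248 MPa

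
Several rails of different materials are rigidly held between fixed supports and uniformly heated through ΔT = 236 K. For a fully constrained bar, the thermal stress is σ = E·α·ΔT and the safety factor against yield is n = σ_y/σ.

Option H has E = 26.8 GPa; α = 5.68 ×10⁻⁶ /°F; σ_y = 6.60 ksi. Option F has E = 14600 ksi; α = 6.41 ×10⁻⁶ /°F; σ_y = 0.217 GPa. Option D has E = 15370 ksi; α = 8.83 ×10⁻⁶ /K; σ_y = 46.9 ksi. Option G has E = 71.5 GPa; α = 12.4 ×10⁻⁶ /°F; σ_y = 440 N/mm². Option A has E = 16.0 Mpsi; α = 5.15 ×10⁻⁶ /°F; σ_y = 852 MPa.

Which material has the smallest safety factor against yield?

option H

Converting E to GPa, α to ×10⁻⁶/K, σ_y to MPa, then σ and n for each:
  option H: E = 26.80, α = 10.2, σ_y = 45.51 → σ = 64.7 MPa, n = 0.704
  option F: E = 100.7, α = 11.5, σ_y = 217.0 → σ = 274 MPa, n = 0.792
  option D: E = 106.0, α = 8.83, σ_y = 323.4 → σ = 221 MPa, n = 1.46
  option G: E = 71.50, α = 22.3, σ_y = 440.0 → σ = 377 MPa, n = 1.17
  option A: E = 110.3, α = 9.27, σ_y = 852.0 → σ = 241 MPa, n = 3.53
Smallest n: option H with n = 0.704.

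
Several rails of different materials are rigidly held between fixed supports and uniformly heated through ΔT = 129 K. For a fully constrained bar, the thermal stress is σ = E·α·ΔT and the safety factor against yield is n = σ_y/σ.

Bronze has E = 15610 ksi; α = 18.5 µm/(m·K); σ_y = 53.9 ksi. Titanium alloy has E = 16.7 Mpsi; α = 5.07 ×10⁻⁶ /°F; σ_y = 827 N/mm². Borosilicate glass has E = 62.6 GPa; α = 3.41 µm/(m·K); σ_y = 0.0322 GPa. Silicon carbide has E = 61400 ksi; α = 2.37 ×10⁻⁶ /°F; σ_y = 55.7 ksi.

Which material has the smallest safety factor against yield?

In consistent units (E in GPa, α in ×10⁻⁶/K, σ_y in MPa):
  bronze: E = 107.6, α = 18.5, σ_y = 371.6 → σ = 257 MPa, n = 1.45
  titanium alloy: E = 115.1, α = 9.13, σ_y = 827.0 → σ = 136 MPa, n = 6.10
  borosilicate glass: E = 62.60, α = 3.41, σ_y = 32.20 → σ = 27.5 MPa, n = 1.17
  silicon carbide: E = 423.3, α = 4.27, σ_y = 384.0 → σ = 233 MPa, n = 1.65
Borosilicate glass has the lowest safety factor, n = 1.17.

borosilicate glass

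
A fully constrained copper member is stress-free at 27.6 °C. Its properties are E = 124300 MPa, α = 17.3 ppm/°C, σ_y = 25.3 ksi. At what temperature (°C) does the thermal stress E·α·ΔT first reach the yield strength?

E = 124300 MPa = 124.3 GPa.
σ_y = 25.3 ksi = 174.4 MPa.
E·α·ΔT = 174.4 MPa ⇒ ΔT = 174.4 / (124.3×10³ × 17.3×10⁻⁶) = 81.12 K.
T = 27.6 + 81.12 = 108.7 °C.

109 °C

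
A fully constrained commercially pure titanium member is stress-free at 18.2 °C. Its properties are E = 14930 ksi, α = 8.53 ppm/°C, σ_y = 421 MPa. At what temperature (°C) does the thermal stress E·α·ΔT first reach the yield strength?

498 °C

E = 14930 ksi = 102.9 GPa.
E·α·ΔT = 421.0 MPa ⇒ ΔT = 421.0 / (102.9×10³ × 8.53×10⁻⁶) = 479.5 K.
T = 18.2 + 479.5 = 497.7 °C.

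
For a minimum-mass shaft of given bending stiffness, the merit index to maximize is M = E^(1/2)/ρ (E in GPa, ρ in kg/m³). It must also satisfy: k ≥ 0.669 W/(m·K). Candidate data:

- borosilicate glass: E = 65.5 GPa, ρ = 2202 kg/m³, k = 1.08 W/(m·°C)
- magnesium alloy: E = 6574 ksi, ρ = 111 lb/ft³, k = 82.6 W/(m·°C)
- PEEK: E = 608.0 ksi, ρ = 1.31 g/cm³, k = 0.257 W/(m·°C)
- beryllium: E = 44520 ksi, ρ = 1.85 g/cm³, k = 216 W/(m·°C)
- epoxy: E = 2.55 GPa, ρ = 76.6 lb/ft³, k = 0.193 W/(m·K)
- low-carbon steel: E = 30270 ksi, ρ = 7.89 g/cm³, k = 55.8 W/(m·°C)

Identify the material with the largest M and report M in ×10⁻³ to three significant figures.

beryllium, M = 9.47×10⁻³

Screen on constraints: k ≥ 0.669 W/(m·K). Survivors: borosilicate glass, magnesium alloy, beryllium, low-carbon steel.
Putting every candidate on a common basis:
  borosilicate glass: E = 65.50 GPa, ρ = 2202 kg/m³
  magnesium alloy: E = 45.33 GPa, ρ = 1778 kg/m³
  beryllium: E = 307.0 GPa, ρ = 1850 kg/m³
  low-carbon steel: E = 208.7 GPa, ρ = 7890 kg/m³
  beryllium: M = 9.47×10⁻³
  magnesium alloy: M = 3.79×10⁻³
  borosilicate glass: M = 3.68×10⁻³
  low-carbon steel: M = 1.83×10⁻³
Highest index: beryllium.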